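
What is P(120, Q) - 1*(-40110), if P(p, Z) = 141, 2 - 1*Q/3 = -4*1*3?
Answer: 40251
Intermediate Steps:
Q = 42 (Q = 6 - 3*(-4*1)*3 = 6 - (-12)*3 = 6 - 3*(-12) = 6 + 36 = 42)
P(120, Q) - 1*(-40110) = 141 - 1*(-40110) = 141 + 40110 = 40251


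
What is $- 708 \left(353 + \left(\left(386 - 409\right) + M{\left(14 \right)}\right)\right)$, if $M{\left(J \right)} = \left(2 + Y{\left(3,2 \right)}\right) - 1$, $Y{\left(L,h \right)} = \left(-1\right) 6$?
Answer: $-230100$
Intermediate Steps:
$Y{\left(L,h \right)} = -6$
$M{\left(J \right)} = -5$ ($M{\left(J \right)} = \left(2 - 6\right) - 1 = -4 - 1 = -5$)
$- 708 \left(353 + \left(\left(386 - 409\right) + M{\left(14 \right)}\right)\right) = - 708 \left(353 + \left(\left(386 - 409\right) - 5\right)\right) = - 708 \left(353 - 28\right) = \left(-708\right) 325 = -230100$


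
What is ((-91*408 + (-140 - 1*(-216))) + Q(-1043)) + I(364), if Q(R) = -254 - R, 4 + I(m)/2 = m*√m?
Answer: -36271 + 1456*√91 ≈ -22382.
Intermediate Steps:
I(m) = -8 + 2*m^(3/2) (I(m) = -8 + 2*(m*√m) = -8 + 2*m^(3/2))
((-91*408 + (-140 - 1*(-216))) + Q(-1043)) + I(364) = ((-91*408 + (-140 - 1*(-216))) + (-254 - 1*(-1043))) + (-8 + 2*364^(3/2)) = ((-37128 + (-140 + 216)) + (-254 + 1043)) + (-8 + 2*(728*√91)) = ((-37128 + 76) + 789) + (-8 + 1456*√91) = (-37052 + 789) + (-8 + 1456*√91) = -36263 + (-8 + 1456*√91) = -36271 + 1456*√91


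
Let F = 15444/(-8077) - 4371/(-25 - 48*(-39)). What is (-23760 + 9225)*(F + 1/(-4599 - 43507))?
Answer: 44631219540054015/717655843214 ≈ 62190.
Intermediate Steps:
F = -63829635/14918219 (F = 15444*(-1/8077) - 4371/(-25 + 1872) = -15444/8077 - 4371/1847 = -63829635/14918219 ≈ -4.2786)
(-23760 + 9225)*(F + 1/(-4599 - 43507)) = (-23760 + 9225)*(-63829635/14918219 + 1/(-4599 - 43507)) = -14535*(-63829635/14918219 + 1/(-48106)) = -14535*(-63829635/14918219 - 1/48106) = -14535*(-3070603339529/717655843214) = 44631219540054015/717655843214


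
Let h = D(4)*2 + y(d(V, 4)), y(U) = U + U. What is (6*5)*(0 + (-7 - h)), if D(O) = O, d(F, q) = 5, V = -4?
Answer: -750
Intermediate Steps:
y(U) = 2*U
h = 18 (h = 4*2 + 2*5 = 8 + 10 = 18)
(6*5)*(0 + (-7 - h)) = (6*5)*(0 + (-7 - 1*18)) = 30*(0 + (-7 - 18)) = 30*(0 - 25) = 30*(-25) = -750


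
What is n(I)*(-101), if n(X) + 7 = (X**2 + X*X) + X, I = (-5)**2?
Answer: -128068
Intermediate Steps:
I = 25
n(X) = -7 + X + 2*X**2 (n(X) = -7 + ((X**2 + X*X) + X) = -7 + ((X**2 + X**2) + X) = -7 + (2*X**2 + X) = -7 + (X + 2*X**2) = -7 + X + 2*X**2)
n(I)*(-101) = (-7 + 25 + 2*25**2)*(-101) = (-7 + 25 + 2*625)*(-101) = (-7 + 25 + 1250)*(-101) = 1268*(-101) = -128068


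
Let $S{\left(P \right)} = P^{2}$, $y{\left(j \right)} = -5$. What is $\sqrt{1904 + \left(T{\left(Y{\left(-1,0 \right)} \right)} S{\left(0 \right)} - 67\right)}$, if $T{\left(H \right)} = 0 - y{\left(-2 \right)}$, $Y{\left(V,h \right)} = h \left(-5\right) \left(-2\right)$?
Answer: $\sqrt{1837} \approx 42.86$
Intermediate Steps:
$Y{\left(V,h \right)} = 10 h$ ($Y{\left(V,h \right)} = - 5 h \left(-2\right) = 10 h$)
$T{\left(H \right)} = 5$ ($T{\left(H \right)} = 0 - -5 = 0 + 5 = 5$)
$\sqrt{1904 + \left(T{\left(Y{\left(-1,0 \right)} \right)} S{\left(0 \right)} - 67\right)} = \sqrt{1904 - \left(67 - 5 \cdot 0^{2}\right)} = \sqrt{1904 + \left(5 \cdot 0 - 67\right)} = \sqrt{1904 + \left(0 - 67\right)} = \sqrt{1904 - 67} = \sqrt{1837}$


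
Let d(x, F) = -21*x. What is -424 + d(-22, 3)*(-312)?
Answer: -144568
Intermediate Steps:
-424 + d(-22, 3)*(-312) = -424 - 21*(-22)*(-312) = -424 + 462*(-312) = -424 - 144144 = -144568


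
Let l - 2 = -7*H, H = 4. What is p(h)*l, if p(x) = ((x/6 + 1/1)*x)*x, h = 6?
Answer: -1872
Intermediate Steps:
l = -26 (l = 2 - 7*4 = 2 - 28 = -26)
p(x) = x**2*(1 + x/6) (p(x) = ((x*(1/6) + 1*1)*x)*x = ((x/6 + 1)*x)*x = ((1 + x/6)*x)*x = (x*(1 + x/6))*x = x**2*(1 + x/6))
p(h)*l = ((1/6)*6**2*(6 + 6))*(-26) = ((1/6)*36*12)*(-26) = 72*(-26) = -1872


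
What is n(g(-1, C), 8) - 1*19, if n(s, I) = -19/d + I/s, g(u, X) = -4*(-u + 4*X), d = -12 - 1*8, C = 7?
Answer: -10509/580 ≈ -18.119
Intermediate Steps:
d = -20 (d = -12 - 8 = -20)
g(u, X) = -16*X + 4*u
n(s, I) = 19/20 + I/s (n(s, I) = -19/(-20) + I/s = -19*(-1/20) + I/s = 19/20 + I/s)
n(g(-1, C), 8) - 1*19 = (19/20 + 8/(-16*7 + 4*(-1))) - 1*19 = (19/20 + 8/(-112 - 4)) - 19 = (19/20 + 8/(-116)) - 19 = (19/20 + 8*(-1/116)) - 19 = (19/20 - 2/29) - 19 = 511/580 - 19 = -10509/580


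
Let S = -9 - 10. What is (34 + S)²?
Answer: 225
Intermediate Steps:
S = -19
(34 + S)² = (34 - 19)² = 15² = 225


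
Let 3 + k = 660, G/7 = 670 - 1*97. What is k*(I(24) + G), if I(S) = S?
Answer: 2650995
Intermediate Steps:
G = 4011 (G = 7*(670 - 1*97) = 7*(670 - 97) = 7*573 = 4011)
k = 657 (k = -3 + 660 = 657)
k*(I(24) + G) = 657*(24 + 4011) = 657*4035 = 2650995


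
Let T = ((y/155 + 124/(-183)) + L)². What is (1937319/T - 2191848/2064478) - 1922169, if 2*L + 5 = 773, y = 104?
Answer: -66814310800461695315445/34760070836293712 ≈ -1.9222e+6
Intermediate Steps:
L = 384 (L = -5/2 + (½)*773 = -5/2 + 773/2 = 384)
T = 118635054048784/804573225 (T = ((104/155 + 124/(-183)) + 384)² = ((104*(1/155) + 124*(-1/183)) + 384)² = ((104/155 - 124/183) + 384)² = (-188/28365 + 384)² = (10891972/28365)² = 118635054048784/804573225 ≈ 1.4745e+5)
(1937319/T - 2191848/2064478) - 1922169 = (1937319/(118635054048784/804573225) - 2191848/2064478) - 1922169 = (1937319*(804573225/118635054048784) - 2191848*1/2064478) - 1922169 = (1558714995683775/118635054048784 - 4044/3809) - 1922169 = 419798866152785883/34760070836293712 - 1922169 = -66814310800461695315445/34760070836293712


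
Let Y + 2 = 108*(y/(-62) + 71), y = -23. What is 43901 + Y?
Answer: 1599819/31 ≈ 51607.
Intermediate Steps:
Y = 238888/31 (Y = -2 + 108*(-23/(-62) + 71) = -2 + 108*(-23*(-1/62) + 71) = -2 + 108*(23/62 + 71) = -2 + 108*(4425/62) = -2 + 238950/31 = 238888/31 ≈ 7706.1)
43901 + Y = 43901 + 238888/31 = 1599819/31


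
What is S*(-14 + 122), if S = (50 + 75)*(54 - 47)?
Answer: 94500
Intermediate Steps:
S = 875 (S = 125*7 = 875)
S*(-14 + 122) = 875*(-14 + 122) = 875*108 = 94500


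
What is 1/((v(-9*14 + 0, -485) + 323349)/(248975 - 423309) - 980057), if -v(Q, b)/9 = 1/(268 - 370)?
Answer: -5927356/5809157733161 ≈ -1.0203e-6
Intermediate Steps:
v(Q, b) = 3/34 (v(Q, b) = -9/(268 - 370) = -9/(-102) = -9*(-1/102) = 3/34)
1/((v(-9*14 + 0, -485) + 323349)/(248975 - 423309) - 980057) = 1/((3/34 + 323349)/(248975 - 423309) - 980057) = 1/((10993869/34)/(-174334) - 980057) = 1/((10993869/34)*(-1/174334) - 980057) = 1/(-10993869/5927356 - 980057) = 1/(-5809157733161/5927356) = -5927356/5809157733161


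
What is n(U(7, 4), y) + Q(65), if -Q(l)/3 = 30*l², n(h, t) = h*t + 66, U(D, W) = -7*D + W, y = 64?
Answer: -383064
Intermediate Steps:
U(D, W) = W - 7*D
n(h, t) = 66 + h*t
Q(l) = -90*l²
n(U(7, 4), y) + Q(65) = (66 + (4 - 7*7)*64) - 90*65² = (66 + (4 - 49)*64) - 90*4225 = (66 - 45*64) - 380250 = (66 - 2880) - 380250 = -2814 - 380250 = -383064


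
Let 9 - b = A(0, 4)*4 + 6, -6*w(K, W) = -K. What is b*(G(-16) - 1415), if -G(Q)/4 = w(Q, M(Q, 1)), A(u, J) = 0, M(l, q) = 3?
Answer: -4213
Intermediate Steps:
w(K, W) = K/6 (w(K, W) = -(-1)*K/6 = K/6)
b = 3 (b = 9 - (0*4 + 6) = 9 - (0 + 6) = 9 - 1*6 = 9 - 6 = 3)
G(Q) = -2*Q/3
b*(G(-16) - 1415) = 3*(-⅔*(-16) - 1415) = 3*(32/3 - 1415) = 3*(-4213/3) = -4213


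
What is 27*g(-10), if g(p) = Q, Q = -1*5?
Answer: -135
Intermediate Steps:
Q = -5
g(p) = -5
27*g(-10) = 27*(-5) = -135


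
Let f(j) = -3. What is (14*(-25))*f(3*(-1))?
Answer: 1050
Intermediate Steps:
(14*(-25))*f(3*(-1)) = (14*(-25))*(-3) = -350*(-3) = 1050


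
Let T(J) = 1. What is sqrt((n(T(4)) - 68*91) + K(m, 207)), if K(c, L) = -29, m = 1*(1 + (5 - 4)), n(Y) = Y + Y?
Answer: I*sqrt(6215) ≈ 78.835*I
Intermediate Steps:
n(Y) = 2*Y
m = 2 (m = 1*(1 + 1) = 1*2 = 2)
sqrt((n(T(4)) - 68*91) + K(m, 207)) = sqrt((2*1 - 68*91) - 29) = sqrt((2 - 6188) - 29) = sqrt(-6186 - 29) = sqrt(-6215) = I*sqrt(6215)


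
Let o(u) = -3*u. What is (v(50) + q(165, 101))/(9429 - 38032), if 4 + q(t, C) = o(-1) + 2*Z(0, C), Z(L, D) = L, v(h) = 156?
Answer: -155/28603 ≈ -0.0054190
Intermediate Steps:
q(t, C) = -1 (q(t, C) = -4 + (-3*(-1) + 2*0) = -4 + (3 + 0) = -4 + 3 = -1)
(v(50) + q(165, 101))/(9429 - 38032) = (156 - 1)/(9429 - 38032) = 155/(-28603) = 155*(-1/28603) = -155/28603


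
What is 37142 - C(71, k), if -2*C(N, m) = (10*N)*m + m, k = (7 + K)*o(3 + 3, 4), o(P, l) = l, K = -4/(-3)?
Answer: 48992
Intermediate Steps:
K = 4/3 (K = -4*(-1/3) = 4/3 ≈ 1.3333)
k = 100/3 (k = (7 + 4/3)*4 = (25/3)*4 = 100/3 ≈ 33.333)
C(N, m) = -m/2 - 5*N*m (C(N, m) = -((10*N)*m + m)/2 = -(10*N*m + m)/2 = -(m + 10*N*m)/2 = -m/2 - 5*N*m)
37142 - C(71, k) = 37142 - (-1)*100*(1 + 10*71)/(2*3) = 37142 - (-1)*100*(1 + 710)/(2*3) = 37142 - (-1)*100*711/(2*3) = 37142 - 1*(-11850) = 37142 + 11850 = 48992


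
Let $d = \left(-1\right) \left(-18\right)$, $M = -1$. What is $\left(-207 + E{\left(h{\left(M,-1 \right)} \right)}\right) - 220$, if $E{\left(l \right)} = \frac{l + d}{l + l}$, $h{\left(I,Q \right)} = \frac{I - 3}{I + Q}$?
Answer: $-422$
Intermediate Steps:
$d = 18$
$h{\left(I,Q \right)} = \frac{-3 + I}{I + Q}$
$E{\left(l \right)} = \frac{18 + l}{2 l}$ ($E{\left(l \right)} = \frac{l + 18}{l + l} = \frac{18 + l}{2 l}$)
$\left(-207 + E{\left(h{\left(M,-1 \right)} \right)}\right) - 220 = \left(-207 + \frac{18 + \frac{-3 - 1}{-1 - 1}}{2 \frac{-3 - 1}{-1 - 1}}\right) - 220 = \left(-207 + \frac{18 + \frac{1}{-2} \left(-4\right)}{2 \frac{1}{-2} \left(-4\right)}\right) - 220 = \left(-207 + \frac{18 - -2}{2 \left(\left(- \frac{1}{2}\right) \left(-4\right)\right)}\right) - 220 = \left(-207 + \frac{18 + 2}{2 \cdot 2}\right) - 220 = \left(-207 + \frac{1}{2} \cdot \frac{1}{2} \cdot 20\right) - 220 = \left(-207 + 5\right) - 220 = -202 - 220 = -422$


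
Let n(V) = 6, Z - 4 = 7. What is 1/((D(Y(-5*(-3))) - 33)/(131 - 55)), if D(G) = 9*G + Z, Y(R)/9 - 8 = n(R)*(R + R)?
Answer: 38/7603 ≈ 0.0049980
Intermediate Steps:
Z = 11 (Z = 4 + 7 = 11)
Y(R) = 72 + 108*R (Y(R) = 72 + 9*(6*(R + R)) = 72 + 9*(6*(2*R)) = 72 + 9*(12*R) = 72 + 108*R)
D(G) = 11 + 9*G (D(G) = 9*G + 11 = 11 + 9*G)
1/((D(Y(-5*(-3))) - 33)/(131 - 55)) = 1/(((11 + 9*(72 + 108*(-5*(-3)))) - 33)/(131 - 55)) = 1/(((11 + 9*(72 + 108*15)) - 33)/76) = 1/(((11 + 9*(72 + 1620)) - 33)/76) = 1/(((11 + 9*1692) - 33)/76) = 1/(((11 + 15228) - 33)/76) = 1/((15239 - 33)/76) = 1/((1/76)*15206) = 1/(7603/38) = 38/7603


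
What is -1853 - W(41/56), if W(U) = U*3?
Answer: -103891/56 ≈ -1855.2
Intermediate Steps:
W(U) = 3*U
-1853 - W(41/56) = -1853 - 3*41/56 = -1853 - 1*123/56 = -1853 - 123/56 = -103891/56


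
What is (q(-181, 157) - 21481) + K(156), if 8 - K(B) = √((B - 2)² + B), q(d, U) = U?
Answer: -21316 - 8*√373 ≈ -21471.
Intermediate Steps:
K(B) = 8 - √(B + (-2 + B)²) (K(B) = 8 - √((B - 2)² + B) = 8 - √((-2 + B)² + B) = 8 - √(B + (-2 + B)²))
(q(-181, 157) - 21481) + K(156) = (157 - 21481) + (8 - √(156 + (-2 + 156)²)) = -21324 + (8 - √(156 + 154²)) = -21324 + (8 - √(156 + 23716)) = -21324 + (8 - √23872) = -21324 + (8 - 8*√373) = -21316 - 8*√373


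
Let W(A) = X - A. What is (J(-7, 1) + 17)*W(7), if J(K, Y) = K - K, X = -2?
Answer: -153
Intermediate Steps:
J(K, Y) = 0
W(A) = -2 - A
(J(-7, 1) + 17)*W(7) = (0 + 17)*(-2 - 1*7) = 17*(-2 - 7) = 17*(-9) = -153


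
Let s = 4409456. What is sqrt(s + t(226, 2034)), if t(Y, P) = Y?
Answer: sqrt(4409682) ≈ 2099.9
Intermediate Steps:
sqrt(s + t(226, 2034)) = sqrt(4409456 + 226) = sqrt(4409682)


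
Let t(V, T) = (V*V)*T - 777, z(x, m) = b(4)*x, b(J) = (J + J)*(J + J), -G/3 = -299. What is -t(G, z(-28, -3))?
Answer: 1441860105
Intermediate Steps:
G = 897 (G = -3*(-299) = 897)
b(J) = 4*J² (b(J) = (2*J)*(2*J) = 4*J²)
z(x, m) = 64*x (z(x, m) = (4*4²)*x = (4*16)*x = 64*x)
t(V, T) = -777 + T*V² (t(V, T) = V²*T - 777 = T*V² - 777 = -777 + T*V²)
-t(G, z(-28, -3)) = -(-777 + (64*(-28))*897²) = -(-777 - 1792*804609) = -(-777 - 1441859328) = -1*(-1441860105) = 1441860105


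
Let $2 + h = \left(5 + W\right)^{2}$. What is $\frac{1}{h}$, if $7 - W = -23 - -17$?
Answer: $\frac{1}{322} \approx 0.0031056$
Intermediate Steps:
$W = 13$ ($W = 7 - \left(-23 - -17\right) = 7 - \left(-23 + 17\right) = 7 - -6 = 7 + 6 = 13$)
$h = 322$ ($h = -2 + \left(5 + 13\right)^{2} = -2 + 18^{2} = -2 + 324 = 322$)
$\frac{1}{h} = \frac{1}{322}$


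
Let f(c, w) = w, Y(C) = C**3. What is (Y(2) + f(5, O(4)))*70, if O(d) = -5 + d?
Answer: 490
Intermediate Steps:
(Y(2) + f(5, O(4)))*70 = (2**3 + (-5 + 4))*70 = (8 - 1)*70 = 7*70 = 490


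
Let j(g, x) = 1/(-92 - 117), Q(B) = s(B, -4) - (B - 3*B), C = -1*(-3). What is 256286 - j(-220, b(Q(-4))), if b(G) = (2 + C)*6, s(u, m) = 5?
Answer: 53563775/209 ≈ 2.5629e+5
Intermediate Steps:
C = 3
Q(B) = 5 + 2*B (Q(B) = 5 - (B - 3*B) = 5 - (-2)*B = 5 + 2*B)
b(G) = 30 (b(G) = (2 + 3)*6 = 5*6 = 30)
j(g, x) = -1/209 (j(g, x) = 1/(-209) = -1/209)
256286 - j(-220, b(Q(-4))) = 256286 - 1*(-1/209) = 256286 + 1/209 = 53563775/209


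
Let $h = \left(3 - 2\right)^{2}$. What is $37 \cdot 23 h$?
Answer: $851$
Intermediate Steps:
$h = 1$ ($h = 1^{2} = 1$)
$37 \cdot 23 h = 37 \cdot 23 \cdot 1 = 851 \cdot 1 = 851$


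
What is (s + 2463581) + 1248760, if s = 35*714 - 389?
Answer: 3736942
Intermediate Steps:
s = 24601 (s = 24990 - 389 = 24601)
(s + 2463581) + 1248760 = (24601 + 2463581) + 1248760 = 2488182 + 1248760 = 3736942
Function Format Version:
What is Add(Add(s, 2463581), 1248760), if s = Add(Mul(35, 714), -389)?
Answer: 3736942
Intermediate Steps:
s = 24601 (s = Add(24990, -389) = 24601)
Add(Add(s, 2463581), 1248760) = Add(Add(24601, 2463581), 1248760) = Add(2488182, 1248760) = 3736942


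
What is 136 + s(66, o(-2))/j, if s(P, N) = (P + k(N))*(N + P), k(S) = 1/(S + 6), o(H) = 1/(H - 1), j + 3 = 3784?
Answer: 8815547/64277 ≈ 137.15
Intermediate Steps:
j = 3781 (j = -3 + 3784 = 3781)
o(H) = 1/(-1 + H)
k(S) = 1/(6 + S)
s(P, N) = (N + P)*(P + 1/(6 + N)) (s(P, N) = (P + 1/(6 + N))*(N + P) = (N + P)*(P + 1/(6 + N)))
136 + s(66, o(-2))/j = 136 + ((1/(-1 - 2) + 66 + 66*(6 + 1/(-1 - 2))*(1/(-1 - 2) + 66))/(6 + 1/(-1 - 2)))/3781 = 136 + ((1/(-3) + 66 + 66*(6 + 1/(-3))*(1/(-3) + 66))/(6 + 1/(-3)))*(1/3781) = 136 + ((-⅓ + 66 + 66*(6 - ⅓)*(-⅓ + 66))/(6 - ⅓))*(1/3781) = 136 + ((-⅓ + 66 + 66*(17/3)*(197/3))/(17/3))*(1/3781) = 136 + (3*(-⅓ + 66 + 73678/3)/17)*(1/3781) = 136 + ((3/17)*24625)*(1/3781) = 136 + (73875/17)*(1/3781) = 136 + 73875/64277 = 8815547/64277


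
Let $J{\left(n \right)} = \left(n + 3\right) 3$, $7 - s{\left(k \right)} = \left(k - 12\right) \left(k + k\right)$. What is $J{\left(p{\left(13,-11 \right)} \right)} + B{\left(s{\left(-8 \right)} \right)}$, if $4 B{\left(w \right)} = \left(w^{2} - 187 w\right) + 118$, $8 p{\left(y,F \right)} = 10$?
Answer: $\frac{156669}{4} \approx 39167.0$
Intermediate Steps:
$s{\left(k \right)} = 7 - 2 k \left(-12 + k\right)$ ($s{\left(k \right)} = 7 - \left(k - 12\right) \left(k + k\right) = 7 - \left(-12 + k\right) 2 k = 7 - 2 k \left(-12 + k\right)$)
$p{\left(y,F \right)} = \frac{5}{4}$ ($p{\left(y,F \right)} = \frac{1}{8} \cdot 10 = \frac{5}{4}$)
$J{\left(n \right)} = 9 + 3 n$ ($J{\left(n \right)} = \left(3 + n\right) 3 = 9 + 3 n$)
$B{\left(w \right)} = \frac{59}{2} - \frac{187 w}{4} + \frac{w^{2}}{4}$ ($B{\left(w \right)} = \frac{\left(w^{2} - 187 w\right) + 118}{4} = \frac{118 + w^{2} - 187 w}{4} = \frac{59}{2} - \frac{187 w}{4} + \frac{w^{2}}{4}$)
$J{\left(p{\left(13,-11 \right)} \right)} + B{\left(s{\left(-8 \right)} \right)} = \left(9 + 3 \cdot \frac{5}{4}\right) + \left(\frac{59}{2} - \frac{187 \left(7 - 2 \left(-8\right)^{2} + 24 \left(-8\right)\right)}{4} + \frac{\left(7 - 2 \left(-8\right)^{2} + 24 \left(-8\right)\right)^{2}}{4}\right) = \left(9 + \frac{15}{4}\right) + \left(\frac{59}{2} - \frac{187 \left(7 - 128 - 192\right)}{4} + \frac{\left(7 - 128 - 192\right)^{2}}{4}\right) = \frac{51}{4} + \left(\frac{59}{2} - \frac{187 \left(7 - 128 - 192\right)}{4} + \frac{\left(7 - 128 - 192\right)^{2}}{4}\right) = \frac{51}{4} + \left(\frac{59}{2} - - \frac{58531}{4} + \frac{\left(-313\right)^{2}}{4}\right) = \frac{51}{4} + \left(\frac{59}{2} + \frac{58531}{4} + \frac{1}{4} \cdot 97969\right) = \frac{51}{4} + \left(\frac{59}{2} + \frac{58531}{4} + \frac{97969}{4}\right) = \frac{51}{4} + \frac{78309}{2} = \frac{156669}{4}$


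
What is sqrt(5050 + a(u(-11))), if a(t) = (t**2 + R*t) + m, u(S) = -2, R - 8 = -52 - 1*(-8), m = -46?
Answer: 2*sqrt(1270) ≈ 71.274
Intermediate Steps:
R = -36 (R = 8 + (-52 - 1*(-8)) = 8 + (-52 + 8) = 8 - 44 = -36)
a(t) = -46 + t**2 - 36*t (a(t) = (t**2 - 36*t) - 46 = -46 + t**2 - 36*t)
sqrt(5050 + a(u(-11))) = sqrt(5050 + (-46 + (-2)**2 - 36*(-2))) = sqrt(5050 + (-46 + 4 + 72)) = sqrt(5050 + 30) = sqrt(5080) = 2*sqrt(1270)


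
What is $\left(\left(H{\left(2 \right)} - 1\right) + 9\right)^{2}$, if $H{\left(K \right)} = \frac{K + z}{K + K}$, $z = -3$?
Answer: $\frac{961}{16} \approx 60.063$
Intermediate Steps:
$H{\left(K \right)} = \frac{-3 + K}{2 K}$ ($H{\left(K \right)} = \frac{K - 3}{K + K} = \frac{-3 + K}{2 K}$)
$\left(\left(H{\left(2 \right)} - 1\right) + 9\right)^{2} = \left(\left(\frac{-3 + 2}{2 \cdot 2} - 1\right) + 9\right)^{2} = \left(\left(\frac{1}{2} \cdot \frac{1}{2} \left(-1\right) - 1\right) + 9\right)^{2} = \left(\left(- \frac{1}{4} - 1\right) + 9\right)^{2} = \left(- \frac{5}{4} + 9\right)^{2} = \left(\frac{31}{4}\right)^{2} = \frac{961}{16}$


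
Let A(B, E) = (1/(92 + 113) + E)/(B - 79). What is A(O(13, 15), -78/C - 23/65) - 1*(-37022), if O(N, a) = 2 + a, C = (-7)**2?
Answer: 29974036138/809627 ≈ 37022.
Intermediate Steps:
C = 49
A(B, E) = (1/205 + E)/(-79 + B)
A(O(13, 15), -78/C - 23/65) - 1*(-37022) = (1/205 + (-78/49 - 23/65))/(-79 + (2 + 15)) - 1*(-37022) = (1/205 + (-78*1/49 - 23*1/65))/(-79 + 17) + 37022 = (1/205 + (-78/49 - 23/65))/(-62) + 37022 = -(1/205 - 6197/3185)/62 + 37022 = -1/62*(-50688/26117) + 37022 = 25344/809627 + 37022 = 29974036138/809627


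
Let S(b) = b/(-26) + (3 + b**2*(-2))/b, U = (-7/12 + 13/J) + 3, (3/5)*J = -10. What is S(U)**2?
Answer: 33146422687849/14667368040000 ≈ 2.2599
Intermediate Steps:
J = -50/3 (J = (5/3)*(-10) = -50/3 ≈ -16.667)
U = 491/300 (U = (-7/12 + 13/(-50/3)) + 3 = (-7*1/12 + 13*(-3/50)) + 3 = (-7/12 - 39/50) + 3 = -409/300 + 3 = 491/300 ≈ 1.6367)
S(b) = -b/26 + (3 - 2*b**2)/b (S(b) = b*(-1/26) + (3 - 2*b**2)/b = -b/26 + (3 - 2*b**2)/b)
S(U)**2 = (3/(491/300) - 53/26*491/300)**2 = (3*(300/491) - 26023/7800)**2 = (900/491 - 26023/7800)**2 = (-5757293/3829800)**2 = 33146422687849/14667368040000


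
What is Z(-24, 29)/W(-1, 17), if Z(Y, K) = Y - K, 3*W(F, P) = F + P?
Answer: -159/16 ≈ -9.9375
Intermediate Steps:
W(F, P) = F/3 + P/3 (W(F, P) = (F + P)/3 = F/3 + P/3)
Z(-24, 29)/W(-1, 17) = (-24 - 1*29)/((⅓)*(-1) + (⅓)*17) = (-24 - 29)/(-⅓ + 17/3) = -53/16/3 = -53*3/16 = -159/16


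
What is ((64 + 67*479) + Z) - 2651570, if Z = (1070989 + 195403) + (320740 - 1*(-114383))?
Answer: -917898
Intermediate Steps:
Z = 1701515 (Z = 1266392 + (320740 + 114383) = 1266392 + 435123 = 1701515)
((64 + 67*479) + Z) - 2651570 = ((64 + 67*479) + 1701515) - 2651570 = ((64 + 32093) + 1701515) - 2651570 = (32157 + 1701515) - 2651570 = 1733672 - 2651570 = -917898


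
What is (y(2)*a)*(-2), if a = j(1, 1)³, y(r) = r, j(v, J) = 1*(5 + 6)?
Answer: -5324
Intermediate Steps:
j(v, J) = 11 (j(v, J) = 1*11 = 11)
a = 1331 (a = 11³ = 1331)
(y(2)*a)*(-2) = (2*1331)*(-2) = 2662*(-2) = -5324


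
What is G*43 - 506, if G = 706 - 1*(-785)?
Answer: 63607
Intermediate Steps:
G = 1491 (G = 706 + 785 = 1491)
G*43 - 506 = 1491*43 - 506 = 64113 - 506 = 63607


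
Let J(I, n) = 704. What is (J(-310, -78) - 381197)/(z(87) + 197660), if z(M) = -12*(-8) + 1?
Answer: -42277/21973 ≈ -1.9240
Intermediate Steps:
z(M) = 97 (z(M) = 96 + 1 = 97)
(J(-310, -78) - 381197)/(z(87) + 197660) = (704 - 381197)/(97 + 197660) = -380493/197757 = -380493*1/197757 = -42277/21973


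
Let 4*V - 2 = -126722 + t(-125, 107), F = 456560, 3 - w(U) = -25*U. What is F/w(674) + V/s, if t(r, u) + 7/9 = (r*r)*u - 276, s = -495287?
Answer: 1976573470952/75123646299 ≈ 26.311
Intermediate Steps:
w(U) = 3 + 25*U (w(U) = 3 - (-25)*U = 3 + 25*U)
t(r, u) = -2491/9 + u*r**2 (t(r, u) = -7/9 + ((r*r)*u - 276) = -7/9 + (r**2*u - 276) = -7/9 + (u*r**2 - 276) = -7/9 + (-276 + u*r**2) = -2491/9 + u*r**2)
V = 3475976/9 (V = 1/2 + (-126722 + (-2491/9 + 107*(-125)**2))/4 = 1/2 + (-126722 + (-2491/9 + 107*15625))/4 = 1/2 + (-126722 + (-2491/9 + 1671875))/4 = 1/2 + (-126722 + 15044384/9)/4 = 1/2 + (1/4)*(13903886/9) = 1/2 + 6951943/18 = 3475976/9 ≈ 3.8622e+5)
F/w(674) + V/s = 456560/(3 + 25*674) + (3475976/9)/(-495287) = 456560/(3 + 16850) + (3475976/9)*(-1/495287) = 456560/16853 - 3475976/4457583 = 1976573470952/75123646299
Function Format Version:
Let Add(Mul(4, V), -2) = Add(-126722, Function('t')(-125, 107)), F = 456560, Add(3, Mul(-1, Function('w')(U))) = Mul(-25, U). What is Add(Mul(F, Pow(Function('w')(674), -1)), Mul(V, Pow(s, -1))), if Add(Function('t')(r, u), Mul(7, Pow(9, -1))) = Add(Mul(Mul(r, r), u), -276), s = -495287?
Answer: Rational(1976573470952, 75123646299) ≈ 26.311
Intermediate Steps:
Function('w')(U) = Add(3, Mul(25, U)) (Function('w')(U) = Add(3, Mul(-1, Mul(-25, U))) = Add(3, Mul(25, U)))
Function('t')(r, u) = Add(Rational(-2491, 9), Mul(u, Pow(r, 2))) (Function('t')(r, u) = Add(Rational(-7, 9), Add(Mul(Mul(r, r), u), -276)) = Add(Rational(-7, 9), Add(Mul(Pow(r, 2), u), -276)) = Add(Rational(-7, 9), Add(Mul(u, Pow(r, 2)), -276)) = Add(Rational(-7, 9), Add(-276, Mul(u, Pow(r, 2)))) = Add(Rational(-2491, 9), Mul(u, Pow(r, 2))))
V = Rational(3475976, 9) (V = Add(Rational(1, 2), Mul(Rational(1, 4), Add(-126722, Add(Rational(-2491, 9), Mul(107, Pow(-125, 2)))))) = Add(Rational(1, 2), Mul(Rational(1, 4), Add(-126722, Add(Rational(-2491, 9), Mul(107, 15625))))) = Add(Rational(1, 2), Mul(Rational(1, 4), Add(-126722, Add(Rational(-2491, 9), 1671875)))) = Add(Rational(1, 2), Mul(Rational(1, 4), Add(-126722, Rational(15044384, 9)))) = Add(Rational(1, 2), Mul(Rational(1, 4), Rational(13903886, 9))) = Add(Rational(1, 2), Rational(6951943, 18)) = Rational(3475976, 9) ≈ 3.8622e+5)
Add(Mul(F, Pow(Function('w')(674), -1)), Mul(V, Pow(s, -1))) = Add(Mul(456560, Pow(Add(3, Mul(25, 674)), -1)), Mul(Rational(3475976, 9), Pow(-495287, -1))) = Add(Mul(456560, Pow(Add(3, 16850), -1)), Mul(Rational(3475976, 9), Rational(-1, 495287))) = Add(Mul(456560, Pow(16853, -1)), Rational(-3475976, 4457583)) = Add(Mul(456560, Rational(1, 16853)), Rational(-3475976, 4457583)) = Add(Rational(456560, 16853), Rational(-3475976, 4457583)) = Rational(1976573470952, 75123646299)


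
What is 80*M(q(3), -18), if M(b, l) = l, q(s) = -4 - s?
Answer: -1440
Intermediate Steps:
80*M(q(3), -18) = 80*(-18) = -1440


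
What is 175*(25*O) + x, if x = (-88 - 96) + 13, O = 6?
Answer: 26079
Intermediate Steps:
x = -171 (x = -184 + 13 = -171)
175*(25*O) + x = 175*(25*6) - 171 = 175*150 - 171 = 26250 - 171 = 26079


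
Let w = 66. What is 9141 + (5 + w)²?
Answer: 14182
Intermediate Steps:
9141 + (5 + w)² = 9141 + (5 + 66)² = 9141 + 71² = 9141 + 5041 = 14182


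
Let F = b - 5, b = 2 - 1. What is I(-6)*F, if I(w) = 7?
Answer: -28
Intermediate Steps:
b = 1
F = -4 (F = 1 - 5 = -4)
I(-6)*F = 7*(-4) = -28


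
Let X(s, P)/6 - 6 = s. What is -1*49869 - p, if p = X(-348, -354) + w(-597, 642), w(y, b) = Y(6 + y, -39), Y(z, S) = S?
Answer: -47778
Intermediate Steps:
X(s, P) = 36 + 6*s
w(y, b) = -39
p = -2091 (p = (36 + 6*(-348)) - 39 = (36 - 2088) - 39 = -2052 - 39 = -2091)
-1*49869 - p = -1*49869 - 1*(-2091) = -49869 + 2091 = -47778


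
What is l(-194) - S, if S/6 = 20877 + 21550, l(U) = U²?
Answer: -216926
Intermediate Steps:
S = 254562 (S = 6*(20877 + 21550) = 6*42427 = 254562)
l(-194) - S = (-194)² - 1*254562 = 37636 - 254562 = -216926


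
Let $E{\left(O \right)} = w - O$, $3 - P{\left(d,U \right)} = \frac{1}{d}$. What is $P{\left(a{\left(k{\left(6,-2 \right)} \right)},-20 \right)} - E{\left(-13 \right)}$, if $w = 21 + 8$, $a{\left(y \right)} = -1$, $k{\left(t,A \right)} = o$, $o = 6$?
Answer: $-38$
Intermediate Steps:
$k{\left(t,A \right)} = 6$
$w = 29$
$P{\left(d,U \right)} = 3 - \frac{1}{d}$
$E{\left(O \right)} = 29 - O$
$P{\left(a{\left(k{\left(6,-2 \right)} \right)},-20 \right)} - E{\left(-13 \right)} = \left(3 - \frac{1}{-1}\right) - \left(29 - -13\right) = \left(3 - -1\right) - \left(29 + 13\right) = \left(3 + 1\right) - 42 = 4 - 42 = -38$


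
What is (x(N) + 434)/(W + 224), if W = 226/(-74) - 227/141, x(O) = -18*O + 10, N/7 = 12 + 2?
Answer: -1721610/286069 ≈ -6.0182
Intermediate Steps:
N = 98 (N = 7*(12 + 2) = 7*14 = 98)
x(O) = 10 - 18*O
W = -24332/5217 (W = 226*(-1/74) - 227*1/141 = -113/37 - 227/141 = -24332/5217 ≈ -4.6640)
(x(N) + 434)/(W + 224) = ((10 - 18*98) + 434)/(-24332/5217 + 224) = ((10 - 1764) + 434)/(1144276/5217) = (-1754 + 434)*(5217/1144276) = -1320*5217/1144276 = -1721610/286069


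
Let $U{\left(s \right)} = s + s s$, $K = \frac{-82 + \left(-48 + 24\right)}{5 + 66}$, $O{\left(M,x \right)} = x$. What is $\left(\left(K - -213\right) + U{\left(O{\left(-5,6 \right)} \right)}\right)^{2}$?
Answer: $\frac{323964001}{5041} \approx 64266.0$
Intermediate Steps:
$K = - \frac{106}{71}$ ($K = \frac{-82 - 24}{71} = \left(-106\right) \frac{1}{71} = - \frac{106}{71} \approx -1.493$)
$U{\left(s \right)} = s + s^{2}$
$\left(\left(K - -213\right) + U{\left(O{\left(-5,6 \right)} \right)}\right)^{2} = \left(\left(- \frac{106}{71} - -213\right) + 6 \left(1 + 6\right)\right)^{2} = \left(\left(- \frac{106}{71} + 213\right) + 6 \cdot 7\right)^{2} = \left(\frac{15017}{71} + 42\right)^{2} = \left(\frac{17999}{71}\right)^{2} = \frac{323964001}{5041}$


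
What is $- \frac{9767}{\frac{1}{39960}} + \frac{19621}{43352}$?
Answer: $- \frac{16919822581019}{43352} \approx -3.9029 \cdot 10^{8}$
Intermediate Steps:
$- \frac{9767}{\frac{1}{39960}} + \frac{19621}{43352} = - 9767 \frac{1}{\frac{1}{39960}} + 19621 \cdot \frac{1}{43352} = \left(-9767\right) 39960 + \frac{19621}{43352} = -390289320 + \frac{19621}{43352} = - \frac{16919822581019}{43352}$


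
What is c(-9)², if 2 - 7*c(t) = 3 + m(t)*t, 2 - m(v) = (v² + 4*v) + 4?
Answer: 179776/49 ≈ 3668.9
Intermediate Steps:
m(v) = -2 - v² - 4*v (m(v) = 2 - ((v² + 4*v) + 4) = 2 - (4 + v² + 4*v) = 2 + (-4 - v² - 4*v) = -2 - v² - 4*v)
c(t) = -⅐ - t*(-2 - t² - 4*t)/7 (c(t) = 2/7 - (3 + (-2 - t² - 4*t)*t)/7 = 2/7 - (3 + t*(-2 - t² - 4*t))/7 = 2/7 + (-3/7 - t*(-2 - t² - 4*t)/7) = -⅐ - t*(-2 - t² - 4*t)/7)
c(-9)² = (-⅐ + (⅐)*(-9)*(2 + (-9)² + 4*(-9)))² = (-⅐ + (⅐)*(-9)*(2 + 81 - 36))² = (-⅐ + (⅐)*(-9)*47)² = (-⅐ - 423/7)² = (-424/7)² = 179776/49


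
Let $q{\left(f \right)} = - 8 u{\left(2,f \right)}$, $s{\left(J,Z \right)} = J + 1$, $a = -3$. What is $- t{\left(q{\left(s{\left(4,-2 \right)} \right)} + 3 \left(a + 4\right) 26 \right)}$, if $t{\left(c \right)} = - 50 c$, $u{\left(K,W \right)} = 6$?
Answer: $1500$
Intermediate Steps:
$s{\left(J,Z \right)} = 1 + J$
$q{\left(f \right)} = -48$ ($q{\left(f \right)} = \left(-8\right) 6 = -48$)
$- t{\left(q{\left(s{\left(4,-2 \right)} \right)} + 3 \left(a + 4\right) 26 \right)} = - \left(-50\right) \left(-48 + 3 \left(-3 + 4\right) 26\right) = - \left(-50\right) \left(-48 + 3 \cdot 1 \cdot 26\right) = - \left(-50\right) \left(-48 + 3 \cdot 26\right) = - \left(-50\right) \left(-48 + 78\right) = - \left(-50\right) 30 = \left(-1\right) \left(-1500\right) = 1500$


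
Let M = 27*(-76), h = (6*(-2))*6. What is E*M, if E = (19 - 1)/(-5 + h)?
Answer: 36936/77 ≈ 479.69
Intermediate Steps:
h = -72 (h = -12*6 = -72)
M = -2052
E = -18/77 (E = (19 - 1)/(-5 - 72) = 18/(-77) = 18*(-1/77) = -18/77 ≈ -0.23377)
E*M = -18/77*(-2052) = 36936/77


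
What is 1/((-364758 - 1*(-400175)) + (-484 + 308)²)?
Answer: 1/66393 ≈ 1.5062e-5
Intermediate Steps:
1/((-364758 - 1*(-400175)) + (-484 + 308)²) = 1/((-364758 + 400175) + (-176)²) = 1/(35417 + 30976) = 1/66393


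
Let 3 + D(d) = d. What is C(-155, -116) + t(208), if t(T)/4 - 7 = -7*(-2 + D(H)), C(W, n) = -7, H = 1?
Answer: 133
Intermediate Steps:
D(d) = -3 + d
t(T) = 140 (t(T) = 28 + 4*(-7*(-2 + (-3 + 1))) = 28 + 4*(-7*(-2 - 2)) = 28 + 4*(-7*(-4)) = 28 + 4*28 = 28 + 112 = 140)
C(-155, -116) + t(208) = -7 + 140 = 133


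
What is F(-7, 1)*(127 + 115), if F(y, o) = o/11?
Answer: 22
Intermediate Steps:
F(y, o) = o/11 (F(y, o) = o*(1/11) = o/11)
F(-7, 1)*(127 + 115) = ((1/11)*1)*(127 + 115) = (1/11)*242 = 22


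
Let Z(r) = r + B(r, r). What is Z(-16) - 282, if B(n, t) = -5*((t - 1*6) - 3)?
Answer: -173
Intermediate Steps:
B(n, t) = 45 - 5*t (B(n, t) = -5*((t - 6) - 3) = -5*((-6 + t) - 3) = -5*(-9 + t) = 45 - 5*t)
Z(r) = 45 - 4*r (Z(r) = r + (45 - 5*r) = 45 - 4*r)
Z(-16) - 282 = (45 - 4*(-16)) - 282 = (45 + 64) - 282 = 109 - 282 = -173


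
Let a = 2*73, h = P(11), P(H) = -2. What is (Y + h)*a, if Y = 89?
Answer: 12702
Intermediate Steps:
h = -2
a = 146
(Y + h)*a = (89 - 2)*146 = 87*146 = 12702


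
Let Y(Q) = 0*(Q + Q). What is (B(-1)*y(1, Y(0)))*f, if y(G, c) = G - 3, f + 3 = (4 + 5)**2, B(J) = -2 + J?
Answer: 468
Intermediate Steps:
Y(Q) = 0 (Y(Q) = 0*(2*Q) = 0)
f = 78 (f = -3 + (4 + 5)**2 = -3 + 9**2 = -3 + 81 = 78)
y(G, c) = -3 + G
(B(-1)*y(1, Y(0)))*f = ((-2 - 1)*(-3 + 1))*78 = -3*(-2)*78 = 6*78 = 468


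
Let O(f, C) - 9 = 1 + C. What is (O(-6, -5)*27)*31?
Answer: 4185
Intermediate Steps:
O(f, C) = 10 + C (O(f, C) = 9 + (1 + C) = 10 + C)
(O(-6, -5)*27)*31 = ((10 - 5)*27)*31 = (5*27)*31 = 135*31 = 4185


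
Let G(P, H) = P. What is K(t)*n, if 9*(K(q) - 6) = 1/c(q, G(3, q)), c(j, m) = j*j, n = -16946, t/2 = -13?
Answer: -309306865/3042 ≈ -1.0168e+5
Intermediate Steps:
t = -26 (t = 2*(-13) = -26)
c(j, m) = j²
K(q) = 6 + 1/(9*q²) (K(q) = 6 + 1/(9*(q²)) = 6 + 1/(9*q²))
K(t)*n = (6 + (⅑)/(-26)²)*(-16946) = (6 + (⅑)*(1/676))*(-16946) = (6 + 1/6084)*(-16946) = (36505/6084)*(-16946) = -309306865/3042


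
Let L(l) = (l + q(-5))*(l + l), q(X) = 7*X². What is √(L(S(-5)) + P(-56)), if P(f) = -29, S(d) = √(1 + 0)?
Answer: √323 ≈ 17.972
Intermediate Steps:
S(d) = 1 (S(d) = √1 = 1)
L(l) = 2*l*(175 + l) (L(l) = (l + 7*(-5)²)*(l + l) = (l + 7*25)*(2*l) = (l + 175)*(2*l) = (175 + l)*(2*l) = 2*l*(175 + l))
√(L(S(-5)) + P(-56)) = √(2*1*(175 + 1) - 29) = √(2*1*176 - 29) = √(352 - 29) = √323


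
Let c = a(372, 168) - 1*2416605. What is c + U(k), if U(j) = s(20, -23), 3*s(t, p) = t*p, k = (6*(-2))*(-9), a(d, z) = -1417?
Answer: -7254526/3 ≈ -2.4182e+6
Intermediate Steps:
k = 108 (k = -12*(-9) = 108)
s(t, p) = p*t/3 (s(t, p) = (t*p)/3 = (p*t)/3 = p*t/3)
c = -2418022 (c = -1417 - 1*2416605 = -1417 - 2416605 = -2418022)
U(j) = -460/3 (U(j) = (1/3)*(-23)*20 = -460/3)
c + U(k) = -2418022 - 460/3 = -7254526/3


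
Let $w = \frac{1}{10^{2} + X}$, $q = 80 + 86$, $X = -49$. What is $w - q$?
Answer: $- \frac{8465}{51} \approx -165.98$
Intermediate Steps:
$q = 166$
$w = \frac{1}{51}$ ($w = \frac{1}{10^{2} - 49} = \frac{1}{100 - 49} = \frac{1}{51} \approx 0.019608$)
$w - q = \frac{1}{51} - 166 = - \frac{8465}{51}$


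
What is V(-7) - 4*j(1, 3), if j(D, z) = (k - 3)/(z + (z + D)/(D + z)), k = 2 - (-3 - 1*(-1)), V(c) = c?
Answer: -8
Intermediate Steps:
k = 4 (k = 2 - (-3 + 1) = 2 - 1*(-2) = 2 + 2 = 4)
j(D, z) = 1/(1 + z) (j(D, z) = (4 - 3)/(z + (z + D)/(D + z)) = 1/(z + (D + z)/(D + z)) = 1/(z + 1) = 1/(1 + z))
V(-7) - 4*j(1, 3) = -7 - 4/(1 + 3) = -7 - 4/4 = -7 - 4*¼ = -7 - 1 = -8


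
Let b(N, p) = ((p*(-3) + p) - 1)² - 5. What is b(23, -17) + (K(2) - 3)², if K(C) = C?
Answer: 1085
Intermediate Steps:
b(N, p) = -5 + (-1 - 2*p)² (b(N, p) = ((-3*p + p) - 1)² - 5 = (-2*p - 1)² - 5 = (-1 - 2*p)² - 5 = -5 + (-1 - 2*p)²)
b(23, -17) + (K(2) - 3)² = (-5 + (1 + 2*(-17))²) + (2 - 3)² = (-5 + (1 - 34)²) + (-1)² = (-5 + (-33)²) + 1 = (-5 + 1089) + 1 = 1084 + 1 = 1085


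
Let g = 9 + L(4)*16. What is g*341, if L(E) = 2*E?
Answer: 46717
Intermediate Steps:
g = 137 (g = 9 + (2*4)*16 = 9 + 8*16 = 9 + 128 = 137)
g*341 = 137*341 = 46717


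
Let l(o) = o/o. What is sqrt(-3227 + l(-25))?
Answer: I*sqrt(3226) ≈ 56.798*I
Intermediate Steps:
l(o) = 1
sqrt(-3227 + l(-25)) = sqrt(-3227 + 1) = sqrt(-3226) = I*sqrt(3226)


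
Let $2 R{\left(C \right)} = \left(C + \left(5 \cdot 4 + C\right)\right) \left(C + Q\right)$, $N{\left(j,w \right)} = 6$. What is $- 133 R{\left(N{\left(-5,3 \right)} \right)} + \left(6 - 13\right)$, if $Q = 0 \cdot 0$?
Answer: $-12775$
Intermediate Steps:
$Q = 0$
$R{\left(C \right)} = \frac{C \left(20 + 2 C\right)}{2}$ ($R{\left(C \right)} = \frac{\left(C + \left(5 \cdot 4 + C\right)\right) \left(C + 0\right)}{2} = \frac{\left(C + \left(20 + C\right)\right) C}{2} = \frac{\left(20 + 2 C\right) C}{2} = \frac{C \left(20 + 2 C\right)}{2}$)
$- 133 R{\left(N{\left(-5,3 \right)} \right)} + \left(6 - 13\right) = - 133 \cdot 6 \left(10 + 6\right) + \left(6 - 13\right) = - 133 \cdot 6 \cdot 16 - 7 = \left(-133\right) 96 - 7 = -12768 - 7 = -12775$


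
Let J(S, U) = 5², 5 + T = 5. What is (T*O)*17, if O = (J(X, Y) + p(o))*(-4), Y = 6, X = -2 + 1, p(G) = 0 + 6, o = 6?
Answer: 0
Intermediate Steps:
T = 0 (T = -5 + 5 = 0)
p(G) = 6
X = -1
J(S, U) = 25
O = -124 (O = (25 + 6)*(-4) = 31*(-4) = -124)
(T*O)*17 = (0*(-124))*17 = 0*17 = 0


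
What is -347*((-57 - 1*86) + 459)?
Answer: -109652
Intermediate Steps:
-347*((-57 - 1*86) + 459) = -347*((-57 - 86) + 459) = -347*(-143 + 459) = -347*316 = -109652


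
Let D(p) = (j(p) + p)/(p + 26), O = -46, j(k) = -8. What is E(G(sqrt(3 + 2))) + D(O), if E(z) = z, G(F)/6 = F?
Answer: 27/10 + 6*sqrt(5) ≈ 16.116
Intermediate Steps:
G(F) = 6*F
D(p) = (-8 + p)/(26 + p) (D(p) = (-8 + p)/(p + 26) = (-8 + p)/(26 + p))
E(G(sqrt(3 + 2))) + D(O) = 6*sqrt(3 + 2) + (-8 - 46)/(26 - 46) = 6*sqrt(5) - 54/(-20) = 6*sqrt(5) - 1/20*(-54) = 6*sqrt(5) + 27/10 = 27/10 + 6*sqrt(5)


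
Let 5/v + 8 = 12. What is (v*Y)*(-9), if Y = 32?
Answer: -360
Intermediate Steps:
v = 5/4 (v = 5/(-8 + 12) = 5/4 ≈ 1.2500)
(v*Y)*(-9) = ((5/4)*32)*(-9) = 40*(-9) = -360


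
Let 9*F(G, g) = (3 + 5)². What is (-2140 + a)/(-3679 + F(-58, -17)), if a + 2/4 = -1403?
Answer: 63783/66094 ≈ 0.96503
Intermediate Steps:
a = -2807/2 (a = -½ - 1403 = -2807/2 ≈ -1403.5)
F(G, g) = 64/9 (F(G, g) = (3 + 5)²/9 = (⅑)*8² = (⅑)*64 = 64/9)
(-2140 + a)/(-3679 + F(-58, -17)) = (-2140 - 2807/2)/(-3679 + 64/9) = -7087/(2*(-33047/9)) = -7087/2*(-9/33047) = 63783/66094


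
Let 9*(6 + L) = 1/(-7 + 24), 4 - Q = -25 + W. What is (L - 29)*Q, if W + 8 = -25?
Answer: -331948/153 ≈ -2169.6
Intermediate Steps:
W = -33 (W = -8 - 25 = -33)
Q = 62 (Q = 4 - (-25 - 33) = 4 - 1*(-58) = 4 + 58 = 62)
L = -917/153 (L = -6 + 1/(9*(-7 + 24)) = -6 + (1/9)/17 = -6 + (1/9)*(1/17) = -6 + 1/153 = -917/153 ≈ -5.9935)
(L - 29)*Q = (-917/153 - 29)*62 = -5354/153*62 = -331948/153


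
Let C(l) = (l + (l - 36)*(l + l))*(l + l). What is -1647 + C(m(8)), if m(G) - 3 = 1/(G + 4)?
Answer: -1244045/432 ≈ -2879.7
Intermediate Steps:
m(G) = 3 + 1/(4 + G) (m(G) = 3 + 1/(G + 4) = 3 + 1/(4 + G))
C(l) = 2*l*(l + 2*l*(-36 + l)) (C(l) = (l + (-36 + l)*(2*l))*(2*l) = (l + 2*l*(-36 + l))*(2*l) = 2*l*(l + 2*l*(-36 + l)))
-1647 + C(m(8)) = -1647 + ((13 + 3*8)/(4 + 8))**2*(-142 + 4*((13 + 3*8)/(4 + 8))) = -1647 + ((13 + 24)/12)**2*(-142 + 4*((13 + 24)/12)) = -1647 + ((1/12)*37)**2*(-142 + 4*((1/12)*37)) = -1647 + (37/12)**2*(-142 + 4*(37/12)) = -1647 + 1369*(-142 + 37/3)/144 = -1647 + (1369/144)*(-389/3) = -1647 - 532541/432 = -1244045/432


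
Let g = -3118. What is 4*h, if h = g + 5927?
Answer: 11236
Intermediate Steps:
h = 2809 (h = -3118 + 5927 = 2809)
4*h = 4*2809 = 11236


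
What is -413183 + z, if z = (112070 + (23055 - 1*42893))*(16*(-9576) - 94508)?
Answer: -22848493151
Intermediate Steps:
z = -22848079968 (z = (112070 + (23055 - 42893))*(-153216 - 94508) = (112070 - 19838)*(-247724) = 92232*(-247724) = -22848079968)
-413183 + z = -413183 - 22848079968 = -22848493151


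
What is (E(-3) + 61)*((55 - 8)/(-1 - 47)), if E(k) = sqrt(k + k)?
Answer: -2867/48 - 47*I*sqrt(6)/48 ≈ -59.729 - 2.3985*I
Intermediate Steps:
E(k) = sqrt(2)*sqrt(k) (E(k) = sqrt(2*k) = sqrt(2)*sqrt(k))
(E(-3) + 61)*((55 - 8)/(-1 - 47)) = (sqrt(2)*sqrt(-3) + 61)*((55 - 8)/(-1 - 47)) = (sqrt(2)*(I*sqrt(3)) + 61)*(47/(-48)) = (I*sqrt(6) + 61)*(47*(-1/48)) = (61 + I*sqrt(6))*(-47/48) = -2867/48 - 47*I*sqrt(6)/48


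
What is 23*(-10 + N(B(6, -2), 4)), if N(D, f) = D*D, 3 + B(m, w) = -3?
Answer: 598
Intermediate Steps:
B(m, w) = -6 (B(m, w) = -3 - 3 = -6)
N(D, f) = D²
23*(-10 + N(B(6, -2), 4)) = 23*(-10 + (-6)²) = 23*(-10 + 36) = 23*26 = 598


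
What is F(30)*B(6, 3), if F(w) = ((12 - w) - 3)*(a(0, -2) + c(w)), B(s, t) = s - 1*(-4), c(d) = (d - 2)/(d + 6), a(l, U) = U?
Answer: 770/3 ≈ 256.67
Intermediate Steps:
c(d) = (-2 + d)/(6 + d)
B(s, t) = 4 + s (B(s, t) = s + 4 = 4 + s)
F(w) = (-2 + (-2 + w)/(6 + w))*(9 - w) (F(w) = ((12 - w) - 3)*(-2 + (-2 + w)/(6 + w)) = (9 - w)*(-2 + (-2 + w)/(6 + w)) = (-2 + (-2 + w)/(6 + w))*(9 - w))
F(30)*B(6, 3) = ((-126 + 30² + 5*30)/(6 + 30))*(4 + 6) = ((-126 + 900 + 150)/36)*10 = ((1/36)*924)*10 = (77/3)*10 = 770/3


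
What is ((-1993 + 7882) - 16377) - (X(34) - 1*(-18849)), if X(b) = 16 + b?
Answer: -29387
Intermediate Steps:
((-1993 + 7882) - 16377) - (X(34) - 1*(-18849)) = ((-1993 + 7882) - 16377) - ((16 + 34) - 1*(-18849)) = (5889 - 16377) - (50 + 18849) = -10488 - 1*18899 = -10488 - 18899 = -29387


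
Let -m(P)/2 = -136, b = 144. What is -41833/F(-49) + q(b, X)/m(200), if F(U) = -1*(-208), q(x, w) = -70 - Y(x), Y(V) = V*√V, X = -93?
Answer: -734535/3536 ≈ -207.73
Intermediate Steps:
m(P) = 272 (m(P) = -2*(-136) = 272)
Y(V) = V^(3/2)
q(x, w) = -70 - x^(3/2)
F(U) = 208
-41833/F(-49) + q(b, X)/m(200) = -41833/208 + (-70 - 144^(3/2))/272 = -41833*1/208 + (-70 - 1*1728)*(1/272) = -41833/208 + (-70 - 1728)*(1/272) = -41833/208 - 1798*1/272 = -41833/208 - 899/136 = -734535/3536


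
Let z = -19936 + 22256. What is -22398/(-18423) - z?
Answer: -14239654/6141 ≈ -2318.8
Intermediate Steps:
z = 2320
-22398/(-18423) - z = -22398/(-18423) - 1*2320 = -22398*(-1/18423) - 2320 = 7466/6141 - 2320 = -14239654/6141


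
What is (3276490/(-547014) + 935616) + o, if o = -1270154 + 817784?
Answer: 132169525477/273507 ≈ 4.8324e+5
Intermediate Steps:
o = -452370
(3276490/(-547014) + 935616) + o = (3276490/(-547014) + 935616) - 452370 = (3276490*(-1/547014) + 935616) - 452370 = (-1638245/273507 + 935616) - 452370 = 255895887067/273507 - 452370 = 132169525477/273507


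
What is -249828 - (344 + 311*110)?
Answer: -284382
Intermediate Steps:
-249828 - (344 + 311*110) = -249828 - (344 + 34210) = -249828 - 1*34554 = -249828 - 34554 = -284382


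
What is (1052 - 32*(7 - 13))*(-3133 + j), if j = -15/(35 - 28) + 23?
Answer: -27100540/7 ≈ -3.8715e+6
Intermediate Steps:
j = 146/7 (j = -15/7 + 23 = 146/7 ≈ 20.857)
(1052 - 32*(7 - 13))*(-3133 + j) = (1052 - 32*(7 - 13))*(-3133 + 146/7) = (1052 - 32*(-6))*(-21785/7) = (1052 + 192)*(-21785/7) = 1244*(-21785/7) = -27100540/7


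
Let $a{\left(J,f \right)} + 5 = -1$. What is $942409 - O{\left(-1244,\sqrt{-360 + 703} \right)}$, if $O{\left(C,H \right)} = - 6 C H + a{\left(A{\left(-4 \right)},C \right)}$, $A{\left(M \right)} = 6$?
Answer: $942415 - 52248 \sqrt{7} \approx 8.0418 \cdot 10^{5}$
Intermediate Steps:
$a{\left(J,f \right)} = -6$ ($a{\left(J,f \right)} = -5 - 1 = -6$)
$O{\left(C,H \right)} = -6 - 6 C H$ ($O{\left(C,H \right)} = - 6 C H - 6 = -6 - 6 C H$)
$942409 - O{\left(-1244,\sqrt{-360 + 703} \right)} = 942409 - \left(-6 - - 7464 \sqrt{-360 + 703}\right) = 942409 - \left(-6 - - 7464 \sqrt{343}\right) = 942409 - \left(-6 - - 7464 \cdot 7 \sqrt{7}\right) = 942409 - \left(-6 + 52248 \sqrt{7}\right) = 942409 + \left(6 - 52248 \sqrt{7}\right) = 942415 - 52248 \sqrt{7}$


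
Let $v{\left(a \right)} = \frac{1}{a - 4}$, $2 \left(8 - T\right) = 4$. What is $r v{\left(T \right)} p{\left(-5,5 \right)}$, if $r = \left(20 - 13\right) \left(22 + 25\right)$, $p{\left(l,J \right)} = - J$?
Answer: $- \frac{1645}{2} \approx -822.5$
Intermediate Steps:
$T = 6$ ($T = 8 - 2 = 6$)
$r = 329$ ($r = 7 \cdot 47 = 329$)
$v{\left(a \right)} = \frac{1}{-4 + a}$
$r v{\left(T \right)} p{\left(-5,5 \right)} = \frac{329}{-4 + 6} \left(\left(-1\right) 5\right) = \frac{329}{2} \left(-5\right) = - \frac{1645}{2}$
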